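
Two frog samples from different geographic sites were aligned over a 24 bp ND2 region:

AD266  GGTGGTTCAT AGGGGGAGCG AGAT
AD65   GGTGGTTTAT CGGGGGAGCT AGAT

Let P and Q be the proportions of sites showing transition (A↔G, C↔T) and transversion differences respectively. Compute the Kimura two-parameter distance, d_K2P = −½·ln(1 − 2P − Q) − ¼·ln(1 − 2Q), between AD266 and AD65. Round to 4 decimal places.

0.1367

Mismatches occur at site 8 (C/T, transition), site 11 (A/C, transversion), site 20 (G/T, transversion).
Of the 3 differences, 1 transition and 2 transversions over 24 sites: P = 1/24 = 0.041667, Q = 2/24 = 0.083333.
d = −0.5·ln(0.833333) − 0.25·ln(0.833334) = −0.5·(-0.182322) − 0.25·(-0.182321) = 0.1367.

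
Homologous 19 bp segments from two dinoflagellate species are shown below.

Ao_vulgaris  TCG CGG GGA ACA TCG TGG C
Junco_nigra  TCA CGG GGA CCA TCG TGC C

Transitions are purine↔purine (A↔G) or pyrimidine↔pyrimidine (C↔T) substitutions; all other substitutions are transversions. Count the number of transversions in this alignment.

2

Mismatches occur at site 3 (G↔A, transition), site 10 (A↔C, transversion), site 18 (G↔C, transversion).
Of the 3 differences, 1 transition and 2 transversions, so the answer is 2.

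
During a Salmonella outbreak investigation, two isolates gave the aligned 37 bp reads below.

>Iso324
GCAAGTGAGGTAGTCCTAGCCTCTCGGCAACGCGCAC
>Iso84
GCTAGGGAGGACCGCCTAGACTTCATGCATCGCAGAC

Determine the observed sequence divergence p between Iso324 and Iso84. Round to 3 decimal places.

Differing sites — 3:A/T; 6:T/G; 11:T/A; 12:A/C; 13:G/C; 14:T/G; 20:C/A; 23:C/T; 24:T/C; 25:C/A; 26:G/T; 30:A/T; 34:G/A; 35:C/G.
There are 14 differences over 37 sites, so p = 14/37 = 0.378.

0.378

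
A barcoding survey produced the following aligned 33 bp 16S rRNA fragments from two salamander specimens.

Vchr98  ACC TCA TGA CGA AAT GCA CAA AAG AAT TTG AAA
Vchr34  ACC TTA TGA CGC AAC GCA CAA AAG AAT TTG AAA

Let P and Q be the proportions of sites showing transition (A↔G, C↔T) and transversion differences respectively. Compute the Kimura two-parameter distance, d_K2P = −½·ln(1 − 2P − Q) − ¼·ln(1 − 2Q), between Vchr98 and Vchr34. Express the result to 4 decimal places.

Differing sites — 5:C/T (Ti); 12:A/C (Tv); 15:T/C (Ti).
Of the 3 differences, 2 transitions and 1 transversion over 33 sites: P = 2/33 = 0.060606, Q = 1/33 = 0.030303.
d = −0.5·ln(0.848485) − 0.25·ln(0.939394) = −0.5·(-0.164303) − 0.25·(-0.062520) = 0.0978.

0.0978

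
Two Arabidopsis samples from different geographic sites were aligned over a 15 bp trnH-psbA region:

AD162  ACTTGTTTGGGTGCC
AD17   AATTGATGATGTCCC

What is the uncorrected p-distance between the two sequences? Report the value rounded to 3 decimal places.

Differing sites — 2:C/A; 6:T/A; 8:T/G; 9:G/A; 10:G/T; 13:G/C.
There are 6 differences over 15 sites, so p = 6/15 = 0.400.

0.400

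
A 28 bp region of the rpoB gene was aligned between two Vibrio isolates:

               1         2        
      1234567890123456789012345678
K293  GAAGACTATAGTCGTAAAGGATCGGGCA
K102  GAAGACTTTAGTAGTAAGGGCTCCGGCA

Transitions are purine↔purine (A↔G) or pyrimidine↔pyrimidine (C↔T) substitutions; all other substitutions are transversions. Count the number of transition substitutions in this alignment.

Mismatches occur at site 8 (A→T, transversion), site 13 (C→A, transversion), site 18 (A→G, transition), site 21 (A→C, transversion), site 24 (G→C, transversion).
Of the 5 differences, 1 transition and 4 transversions, so the answer is 1.

1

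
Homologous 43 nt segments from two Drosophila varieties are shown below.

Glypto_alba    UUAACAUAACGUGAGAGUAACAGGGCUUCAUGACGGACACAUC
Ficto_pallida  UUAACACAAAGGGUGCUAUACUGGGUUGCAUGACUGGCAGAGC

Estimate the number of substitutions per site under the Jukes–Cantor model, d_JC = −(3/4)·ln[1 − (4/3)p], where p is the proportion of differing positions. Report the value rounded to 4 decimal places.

0.4693

Mismatches occur at site 7 (U→C), site 10 (C→A), site 12 (U→G), site 14 (A→U), site 16 (A→C), site 17 (G→U), site 18 (U→A), site 19 (A→U), site 22 (A→U), site 26 (C→U), site 28 (U→G), site 35 (G→U), site 37 (A→G), site 40 (C→G), site 42 (U→G).
p = 15/43 = 0.348837.
d = −0.75 · ln(1 − (4/3)·0.348837) = −0.75 · ln(0.534884) = −0.75 · (-0.625705) = 0.4693.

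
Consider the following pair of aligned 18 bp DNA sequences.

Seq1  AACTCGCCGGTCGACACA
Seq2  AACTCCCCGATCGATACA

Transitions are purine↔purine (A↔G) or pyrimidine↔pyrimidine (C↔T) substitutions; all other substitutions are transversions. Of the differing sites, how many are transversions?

Mismatches occur at site 6 (G/C, transversion), site 10 (G/A, transition), site 15 (C/T, transition).
Of the 3 differences, 2 transitions and 1 transversion, so the answer is 1.

1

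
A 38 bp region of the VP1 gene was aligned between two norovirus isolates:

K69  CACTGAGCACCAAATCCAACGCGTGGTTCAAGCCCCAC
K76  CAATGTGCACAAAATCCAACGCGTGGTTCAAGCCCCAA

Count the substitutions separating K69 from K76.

4

Mismatches occur at site 3 (C/A), site 6 (A/T), site 11 (C/A), site 38 (C/A).
That gives 4 mismatches out of 38 aligned sites, so the Hamming distance is 4.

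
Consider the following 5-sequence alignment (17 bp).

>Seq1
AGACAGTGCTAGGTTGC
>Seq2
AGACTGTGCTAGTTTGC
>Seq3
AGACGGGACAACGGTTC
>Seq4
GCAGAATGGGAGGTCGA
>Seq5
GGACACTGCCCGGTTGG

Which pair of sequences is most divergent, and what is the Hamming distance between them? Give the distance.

Pairwise Hamming distances:
  Seq1 vs Seq2: 2
  Seq1 vs Seq3: 7
  Seq1 vs Seq4: 8
  Seq1 vs Seq5: 5
  Seq2 vs Seq3: 8
  Seq2 vs Seq4: 10
  Seq2 vs Seq5: 7
  Seq3 vs Seq4: 14
  Seq3 vs Seq5: 11
  Seq4 vs Seq5: 8
The largest is 14, between Seq3 and Seq4.

14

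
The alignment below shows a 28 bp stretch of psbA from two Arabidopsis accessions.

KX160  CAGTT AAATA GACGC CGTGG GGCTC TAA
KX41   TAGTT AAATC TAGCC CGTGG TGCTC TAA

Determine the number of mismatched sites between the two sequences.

6

Mismatches occur at site 1 (C/T), site 10 (A/C), site 11 (G/T), site 13 (C/G), site 14 (G/C), site 21 (G/T).
That gives 6 mismatches out of 28 aligned sites, so the Hamming distance is 6.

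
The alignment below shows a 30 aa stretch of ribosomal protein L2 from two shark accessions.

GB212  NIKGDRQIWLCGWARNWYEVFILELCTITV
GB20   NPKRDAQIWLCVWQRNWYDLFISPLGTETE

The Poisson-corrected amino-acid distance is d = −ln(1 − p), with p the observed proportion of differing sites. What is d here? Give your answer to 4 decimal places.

The sequences differ at positions 2 (I/P), 4 (G/R), 6 (R/A), 12 (G/V), 14 (A/Q), 19 (E/D), 20 (V/L), 23 (L/S), 24 (E/P), 26 (C/G), 28 (I/E), 30 (V/E).
p = 12/30 = 0.400000.
d = −ln(1 − 0.400000) = −ln(0.600000) = 0.5108.

0.5108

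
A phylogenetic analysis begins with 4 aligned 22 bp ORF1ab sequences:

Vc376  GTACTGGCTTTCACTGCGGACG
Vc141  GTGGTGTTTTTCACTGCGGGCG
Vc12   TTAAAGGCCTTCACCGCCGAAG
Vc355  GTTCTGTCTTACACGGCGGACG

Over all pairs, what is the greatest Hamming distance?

Pairwise Hamming distances:
  Vc376 vs Vc141: 5
  Vc376 vs Vc12: 7
  Vc376 vs Vc355: 4
  Vc141 vs Vc12: 11
  Vc141 vs Vc355: 6
  Vc12 vs Vc355: 10
The largest is 11, between Vc141 and Vc12.

11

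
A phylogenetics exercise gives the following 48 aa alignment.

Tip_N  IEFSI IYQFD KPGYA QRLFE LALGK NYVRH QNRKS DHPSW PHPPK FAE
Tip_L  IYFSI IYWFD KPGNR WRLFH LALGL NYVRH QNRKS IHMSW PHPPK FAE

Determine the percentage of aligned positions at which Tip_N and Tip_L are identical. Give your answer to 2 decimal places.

81.25%

Mismatches occur at site 2 (E/Y), site 8 (Q/W), site 14 (Y/N), site 15 (A/R), site 16 (Q/W), site 20 (E/H), site 25 (K/L), site 36 (D/I), site 38 (P/M).
39 of the 48 sites match, so the percent identity is 39/48 × 100 = 81.25%.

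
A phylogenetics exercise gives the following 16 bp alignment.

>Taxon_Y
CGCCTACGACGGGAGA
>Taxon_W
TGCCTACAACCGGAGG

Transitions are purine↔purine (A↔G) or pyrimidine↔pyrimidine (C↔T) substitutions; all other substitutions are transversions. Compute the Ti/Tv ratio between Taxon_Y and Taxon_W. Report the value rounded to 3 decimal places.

3.000

Mismatches occur at site 1 (C→T, transition), site 8 (G→A, transition), site 11 (G→C, transversion), site 16 (A→G, transition).
Of the 4 differences, 3 transitions and 1 transversion, so Ti/Tv = 3/1 = 3.000.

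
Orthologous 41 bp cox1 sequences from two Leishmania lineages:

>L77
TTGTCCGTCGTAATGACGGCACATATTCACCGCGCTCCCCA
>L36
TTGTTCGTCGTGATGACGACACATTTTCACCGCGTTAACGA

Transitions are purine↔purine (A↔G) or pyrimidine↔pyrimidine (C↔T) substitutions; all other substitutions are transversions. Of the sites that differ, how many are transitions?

The sequences differ at positions 5 (C/T, transition), 12 (A/G, transition), 19 (G/A, transition), 25 (A/T, transversion), 35 (C/T, transition), 37 (C/A, transversion), 38 (C/A, transversion), 40 (C/G, transversion).
Of the 8 differences, 4 transitions and 4 transversions, so the answer is 4.

4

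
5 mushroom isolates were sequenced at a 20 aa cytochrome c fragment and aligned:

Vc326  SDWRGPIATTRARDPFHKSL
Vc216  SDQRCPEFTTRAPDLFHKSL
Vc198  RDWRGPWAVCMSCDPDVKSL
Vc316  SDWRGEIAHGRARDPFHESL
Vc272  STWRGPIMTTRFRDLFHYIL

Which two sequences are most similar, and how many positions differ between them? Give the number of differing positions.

4

Pairwise Hamming distances:
  Vc326 vs Vc216: 6
  Vc326 vs Vc198: 9
  Vc326 vs Vc316: 4
  Vc326 vs Vc272: 6
  Vc216 vs Vc198: 13
  Vc216 vs Vc316: 10
  Vc216 vs Vc272: 9
  Vc198 vs Vc316: 11
  Vc198 vs Vc272: 14
  Vc316 vs Vc272: 9
The smallest is 4, between Vc326 and Vc316.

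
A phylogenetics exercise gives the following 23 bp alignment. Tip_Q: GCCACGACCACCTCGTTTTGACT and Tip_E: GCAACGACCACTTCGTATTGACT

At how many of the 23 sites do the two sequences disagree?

Differing sites — 3:C/A; 12:C/T; 17:T/A.
That gives 3 mismatches out of 23 aligned sites, so the Hamming distance is 3.

3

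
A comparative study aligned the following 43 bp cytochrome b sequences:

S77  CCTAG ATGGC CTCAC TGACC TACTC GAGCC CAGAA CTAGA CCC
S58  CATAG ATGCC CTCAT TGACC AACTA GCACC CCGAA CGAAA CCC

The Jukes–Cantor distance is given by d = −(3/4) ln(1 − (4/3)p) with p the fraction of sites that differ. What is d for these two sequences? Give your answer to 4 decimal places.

0.2784

The sequences differ at positions 2 (C/A), 9 (G/C), 15 (C/T), 21 (T/A), 25 (C/A), 27 (A/C), 28 (G/A), 32 (A/C), 37 (T/G), 39 (G/A).
p = 10/43 = 0.232558.
d = −0.75 · ln(1 − (4/3)·0.232558) = −0.75 · ln(0.689923) = −0.75 · (-0.371175) = 0.2784.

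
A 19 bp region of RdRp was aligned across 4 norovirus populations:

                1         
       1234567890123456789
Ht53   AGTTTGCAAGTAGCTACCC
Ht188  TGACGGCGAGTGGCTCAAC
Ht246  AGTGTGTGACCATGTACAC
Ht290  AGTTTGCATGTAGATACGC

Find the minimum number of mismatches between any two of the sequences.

Pairwise Hamming distances:
  Ht53 vs Ht188: 9
  Ht53 vs Ht246: 8
  Ht53 vs Ht290: 3
  Ht188 vs Ht246: 12
  Ht188 vs Ht290: 11
  Ht246 vs Ht290: 9
The smallest is 3, between Ht53 and Ht290.

3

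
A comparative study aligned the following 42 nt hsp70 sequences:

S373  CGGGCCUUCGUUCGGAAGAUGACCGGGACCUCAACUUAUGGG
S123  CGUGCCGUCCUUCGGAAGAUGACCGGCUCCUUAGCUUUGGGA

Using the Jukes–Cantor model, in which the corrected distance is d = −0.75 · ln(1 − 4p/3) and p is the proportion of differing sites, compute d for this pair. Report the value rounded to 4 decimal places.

Mismatches occur at site 3 (G↔U), site 7 (U↔G), site 10 (G↔C), site 27 (G↔C), site 28 (A↔U), site 32 (C↔U), site 34 (A↔G), site 38 (A↔U), site 39 (U↔G), site 42 (G↔A).
p = 10/42 = 0.238095.
d = −0.75 · ln(1 − (4/3)·0.238095) = −0.75 · ln(0.682540) = −0.75 · (-0.381934) = 0.2865.

0.2865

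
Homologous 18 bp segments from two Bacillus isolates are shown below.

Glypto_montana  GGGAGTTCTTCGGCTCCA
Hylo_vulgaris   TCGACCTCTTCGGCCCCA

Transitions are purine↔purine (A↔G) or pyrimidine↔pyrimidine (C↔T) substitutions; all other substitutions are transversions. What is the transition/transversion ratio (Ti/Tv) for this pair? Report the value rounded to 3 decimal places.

0.667

The sequences differ at positions 1 (G/T, transversion), 2 (G/C, transversion), 5 (G/C, transversion), 6 (T/C, transition), 15 (T/C, transition).
Of the 5 differences, 2 transitions and 3 transversions, so Ti/Tv = 2/3 = 0.667.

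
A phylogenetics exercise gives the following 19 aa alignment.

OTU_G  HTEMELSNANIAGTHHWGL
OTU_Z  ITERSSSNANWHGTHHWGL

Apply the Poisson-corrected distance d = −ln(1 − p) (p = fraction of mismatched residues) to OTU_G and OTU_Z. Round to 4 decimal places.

0.3795

The sequences differ at positions 1 (H/I), 4 (M/R), 5 (E/S), 6 (L/S), 11 (I/W), 12 (A/H).
p = 6/19 = 0.315789.
d = −ln(1 − 0.315789) = −ln(0.684211) = 0.3795.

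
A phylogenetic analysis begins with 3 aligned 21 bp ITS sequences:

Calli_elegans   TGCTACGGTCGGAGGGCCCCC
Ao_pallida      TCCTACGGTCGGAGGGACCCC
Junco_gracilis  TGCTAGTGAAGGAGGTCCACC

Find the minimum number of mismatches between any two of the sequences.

2

Pairwise Hamming distances:
  Calli_elegans vs Ao_pallida: 2
  Calli_elegans vs Junco_gracilis: 6
  Ao_pallida vs Junco_gracilis: 8
The smallest is 2, between Calli_elegans and Ao_pallida.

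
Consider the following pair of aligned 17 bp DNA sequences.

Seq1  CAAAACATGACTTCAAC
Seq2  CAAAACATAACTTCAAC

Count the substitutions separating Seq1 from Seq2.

1

The sequences differ at position 9 (G/A).
That gives 1 mismatch out of 17 aligned sites, so the Hamming distance is 1.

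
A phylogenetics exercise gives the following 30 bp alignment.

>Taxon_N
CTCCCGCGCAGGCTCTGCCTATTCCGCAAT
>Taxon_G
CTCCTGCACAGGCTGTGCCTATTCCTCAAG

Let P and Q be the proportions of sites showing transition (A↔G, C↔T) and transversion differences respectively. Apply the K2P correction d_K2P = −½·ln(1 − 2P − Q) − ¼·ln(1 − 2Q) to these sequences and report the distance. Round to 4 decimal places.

0.1886

Mismatches occur at site 5 (C→T, transition), site 8 (G→A, transition), site 15 (C→G, transversion), site 26 (G→T, transversion), site 30 (T→G, transversion).
Of the 5 differences, 2 transitions and 3 transversions over 30 sites: P = 2/30 = 0.066667, Q = 3/30 = 0.100000.
d = −0.5·ln(0.766666) − 0.25·ln(0.800000) = −0.5·(-0.265704) − 0.25·(-0.223144) = 0.1886.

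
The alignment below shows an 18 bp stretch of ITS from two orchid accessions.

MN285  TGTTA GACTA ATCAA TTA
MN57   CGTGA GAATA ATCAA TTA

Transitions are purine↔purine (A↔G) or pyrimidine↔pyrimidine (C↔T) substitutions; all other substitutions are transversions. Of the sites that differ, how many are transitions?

1

Mismatches occur at site 1 (T/C, transition), site 4 (T/G, transversion), site 8 (C/A, transversion).
Of the 3 differences, 1 transition and 2 transversions, so the answer is 1.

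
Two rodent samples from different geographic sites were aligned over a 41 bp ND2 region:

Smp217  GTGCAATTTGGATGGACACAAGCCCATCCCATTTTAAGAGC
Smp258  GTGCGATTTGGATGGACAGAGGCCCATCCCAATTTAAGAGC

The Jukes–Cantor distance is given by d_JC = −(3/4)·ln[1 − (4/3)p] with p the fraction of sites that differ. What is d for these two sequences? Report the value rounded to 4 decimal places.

0.1045

Differing sites — 5:A/G; 19:C/G; 21:A/G; 32:T/A.
p = 4/41 = 0.097561.
d = −0.75 · ln(1 − (4/3)·0.097561) = −0.75 · ln(0.869919) = −0.75 · (-0.139355) = 0.1045.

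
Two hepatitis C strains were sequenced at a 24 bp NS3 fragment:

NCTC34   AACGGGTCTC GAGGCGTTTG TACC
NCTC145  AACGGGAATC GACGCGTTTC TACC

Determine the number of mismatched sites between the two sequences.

Differing sites — 7:T/A; 8:C/A; 13:G/C; 20:G/C.
That gives 4 mismatches out of 24 aligned sites, so the Hamming distance is 4.

4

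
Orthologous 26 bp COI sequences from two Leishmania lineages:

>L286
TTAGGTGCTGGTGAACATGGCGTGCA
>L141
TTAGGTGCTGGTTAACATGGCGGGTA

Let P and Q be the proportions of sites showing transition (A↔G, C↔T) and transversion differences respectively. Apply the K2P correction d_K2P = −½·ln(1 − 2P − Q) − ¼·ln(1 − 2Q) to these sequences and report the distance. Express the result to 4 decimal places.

0.1253

The sequences differ at positions 13 (G/T, transversion), 23 (T/G, transversion), 25 (C/T, transition).
Of the 3 differences, 1 transition and 2 transversions over 26 sites: P = 1/26 = 0.038462, Q = 2/26 = 0.076923.
d = −0.5·ln(0.846153) − 0.25·ln(0.846154) = −0.5·(-0.167055) − 0.25·(-0.167054) = 0.1253.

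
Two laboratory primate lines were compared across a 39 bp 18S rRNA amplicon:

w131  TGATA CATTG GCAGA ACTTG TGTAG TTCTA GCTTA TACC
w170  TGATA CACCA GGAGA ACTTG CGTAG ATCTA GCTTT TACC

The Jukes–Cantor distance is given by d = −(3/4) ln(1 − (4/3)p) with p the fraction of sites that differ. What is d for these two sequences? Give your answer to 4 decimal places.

0.2052

The sequences differ at positions 8 (T/C), 9 (T/C), 10 (G/A), 12 (C/G), 21 (T/C), 26 (T/A), 35 (A/T).
p = 7/39 = 0.179487.
d = −0.75 · ln(1 − (4/3)·0.179487) = −0.75 · ln(0.760684) = −0.75 · (-0.273537) = 0.2052.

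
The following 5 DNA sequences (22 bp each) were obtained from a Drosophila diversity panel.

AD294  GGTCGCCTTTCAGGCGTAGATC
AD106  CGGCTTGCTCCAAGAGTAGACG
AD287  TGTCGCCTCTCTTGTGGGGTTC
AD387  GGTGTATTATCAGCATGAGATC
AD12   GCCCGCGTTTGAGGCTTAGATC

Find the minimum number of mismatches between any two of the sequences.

Pairwise Hamming distances:
  AD294 vs AD106: 11
  AD294 vs AD287: 8
  AD294 vs AD387: 9
  AD294 vs AD12: 5
  AD106 vs AD287: 16
  AD106 vs AD387: 14
  AD106 vs AD12: 13
  AD287 vs AD387: 13
  AD287 vs AD12: 13
  AD387 vs AD12: 11
The smallest is 5, between AD294 and AD12.

5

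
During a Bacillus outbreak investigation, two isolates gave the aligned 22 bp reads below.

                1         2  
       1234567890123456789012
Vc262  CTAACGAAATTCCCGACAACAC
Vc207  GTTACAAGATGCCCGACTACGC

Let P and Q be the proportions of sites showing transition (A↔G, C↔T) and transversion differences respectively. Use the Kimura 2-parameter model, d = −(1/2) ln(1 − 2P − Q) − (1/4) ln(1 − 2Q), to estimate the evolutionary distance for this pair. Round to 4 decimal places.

0.4161

Differing sites — 1:C/G (Tv); 3:A/T (Tv); 6:G/A (Ti); 8:A/G (Ti); 11:T/G (Tv); 18:A/T (Tv); 21:A/G (Ti).
Of the 7 differences, 3 transitions and 4 transversions over 22 sites: P = 3/22 = 0.136364, Q = 4/22 = 0.181818.
d = −0.5·ln(0.545454) − 0.25·ln(0.636364) = −0.5·(-0.606137) − 0.25·(-0.451985) = 0.4161.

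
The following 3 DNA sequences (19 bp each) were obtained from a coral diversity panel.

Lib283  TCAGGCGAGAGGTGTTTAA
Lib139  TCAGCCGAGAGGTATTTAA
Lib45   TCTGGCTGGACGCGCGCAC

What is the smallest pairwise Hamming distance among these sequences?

2

Pairwise Hamming distances:
  Lib283 vs Lib139: 2
  Lib283 vs Lib45: 9
  Lib139 vs Lib45: 11
The smallest is 2, between Lib283 and Lib139.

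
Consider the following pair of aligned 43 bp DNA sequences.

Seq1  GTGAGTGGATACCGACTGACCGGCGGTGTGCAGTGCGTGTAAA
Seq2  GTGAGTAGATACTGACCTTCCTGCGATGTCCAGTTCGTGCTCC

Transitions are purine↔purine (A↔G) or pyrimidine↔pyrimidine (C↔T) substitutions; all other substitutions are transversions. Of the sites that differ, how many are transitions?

Differing sites — 7:G/A (Ti); 13:C/T (Ti); 17:T/C (Ti); 18:G/T (Tv); 19:A/T (Tv); 22:G/T (Tv); 26:G/A (Ti); 30:G/C (Tv); 35:G/T (Tv); 40:T/C (Ti); 41:A/T (Tv); 42:A/C (Tv); 43:A/C (Tv).
Of the 13 differences, 5 transitions and 8 transversions, so the answer is 5.

5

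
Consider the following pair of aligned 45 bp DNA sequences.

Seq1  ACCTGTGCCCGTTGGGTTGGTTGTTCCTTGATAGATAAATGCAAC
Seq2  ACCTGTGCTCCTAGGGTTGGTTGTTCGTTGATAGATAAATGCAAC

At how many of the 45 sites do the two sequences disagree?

Mismatches occur at site 9 (C/T), site 11 (G/C), site 13 (T/A), site 27 (C/G).
That gives 4 mismatches out of 45 aligned sites, so the Hamming distance is 4.

4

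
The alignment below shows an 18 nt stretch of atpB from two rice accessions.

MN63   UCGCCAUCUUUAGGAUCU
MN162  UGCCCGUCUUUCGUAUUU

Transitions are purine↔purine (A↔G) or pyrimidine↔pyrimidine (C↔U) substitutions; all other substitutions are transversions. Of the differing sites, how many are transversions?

The sequences differ at positions 2 (C/G, transversion), 3 (G/C, transversion), 6 (A/G, transition), 12 (A/C, transversion), 14 (G/U, transversion), 17 (C/U, transition).
Of the 6 differences, 2 transitions and 4 transversions, so the answer is 4.

4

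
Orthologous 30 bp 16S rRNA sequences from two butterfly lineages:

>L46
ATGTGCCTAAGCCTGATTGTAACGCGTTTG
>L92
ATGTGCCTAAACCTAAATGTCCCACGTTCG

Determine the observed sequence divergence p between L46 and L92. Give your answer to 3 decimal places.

Mismatches occur at site 11 (G/A), site 15 (G/A), site 17 (T/A), site 21 (A/C), site 22 (A/C), site 24 (G/A), site 29 (T/C).
There are 7 differences over 30 sites, so p = 7/30 = 0.233.

0.233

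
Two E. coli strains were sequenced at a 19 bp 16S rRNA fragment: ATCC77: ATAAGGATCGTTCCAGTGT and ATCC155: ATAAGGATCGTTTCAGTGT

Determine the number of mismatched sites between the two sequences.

1

Differing sites — 13:C/T.
That gives 1 mismatch out of 19 aligned sites, so the Hamming distance is 1.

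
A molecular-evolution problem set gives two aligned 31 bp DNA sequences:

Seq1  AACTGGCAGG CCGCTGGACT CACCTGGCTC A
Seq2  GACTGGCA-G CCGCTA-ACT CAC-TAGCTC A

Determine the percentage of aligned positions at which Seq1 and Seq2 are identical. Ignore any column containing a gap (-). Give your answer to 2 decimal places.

Excluding the 3 gap columns leaves 28 comparable sites.
Mismatches occur at site 1 (A/G), site 16 (G/A), site 26 (G/A).
25 of the 28 comparable sites match, so the percent identity is 25/28 × 100 = 89.29%.

89.29%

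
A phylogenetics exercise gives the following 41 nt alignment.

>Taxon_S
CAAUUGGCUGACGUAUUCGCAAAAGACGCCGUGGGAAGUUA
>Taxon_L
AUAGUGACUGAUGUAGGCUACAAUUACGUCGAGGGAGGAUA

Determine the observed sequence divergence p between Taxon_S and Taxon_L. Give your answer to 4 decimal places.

Differing sites — 1:C/A; 2:A/U; 4:U/G; 7:G/A; 12:C/U; 16:U/G; 17:U/G; 19:G/U; 20:C/A; 21:A/C; 24:A/U; 25:G/U; 29:C/U; 32:U/A; 37:A/G; 39:U/A.
There are 16 differences over 41 sites, so p = 16/41 = 0.3902.

0.3902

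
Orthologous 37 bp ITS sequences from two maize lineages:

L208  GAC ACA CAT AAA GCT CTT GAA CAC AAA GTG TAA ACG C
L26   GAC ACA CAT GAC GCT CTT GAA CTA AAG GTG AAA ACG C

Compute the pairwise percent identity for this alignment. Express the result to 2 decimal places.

83.78%

The sequences differ at positions 10 (A/G), 12 (A/C), 23 (A/T), 24 (C/A), 27 (A/G), 31 (T/A).
31 of the 37 sites match, so the percent identity is 31/37 × 100 = 83.78%.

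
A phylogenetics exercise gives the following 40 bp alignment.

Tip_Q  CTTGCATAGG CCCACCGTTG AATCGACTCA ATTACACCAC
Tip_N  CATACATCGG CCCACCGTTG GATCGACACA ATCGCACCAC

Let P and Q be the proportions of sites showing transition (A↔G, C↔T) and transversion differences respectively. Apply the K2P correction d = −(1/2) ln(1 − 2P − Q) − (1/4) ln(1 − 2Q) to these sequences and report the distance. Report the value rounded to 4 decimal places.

Differing sites — 2:T/A (Tv); 4:G/A (Ti); 8:A/C (Tv); 21:A/G (Ti); 28:T/A (Tv); 33:T/C (Ti); 34:A/G (Ti).
Of the 7 differences, 4 transitions and 3 transversions over 40 sites: P = 4/40 = 0.100000, Q = 3/40 = 0.075000.
d = −0.5·ln(0.725000) − 0.25·ln(0.850000) = −0.5·(-0.321584) − 0.25·(-0.162519) = 0.2014.

0.2014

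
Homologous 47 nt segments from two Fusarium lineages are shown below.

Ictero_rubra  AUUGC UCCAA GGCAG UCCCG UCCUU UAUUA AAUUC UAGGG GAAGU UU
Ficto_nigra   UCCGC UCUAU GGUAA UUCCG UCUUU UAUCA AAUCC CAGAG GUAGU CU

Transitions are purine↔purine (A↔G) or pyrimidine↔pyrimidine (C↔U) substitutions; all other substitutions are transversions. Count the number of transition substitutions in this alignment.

Differing sites — 1:A/U (Tv); 2:U/C (Ti); 3:U/C (Ti); 8:C/U (Ti); 10:A/U (Tv); 13:C/U (Ti); 15:G/A (Ti); 17:C/U (Ti); 23:C/U (Ti); 29:U/C (Ti); 34:U/C (Ti); 36:U/C (Ti); 39:G/A (Ti); 42:A/U (Tv); 46:U/C (Ti).
Of the 15 differences, 12 transitions and 3 transversions, so the answer is 12.

12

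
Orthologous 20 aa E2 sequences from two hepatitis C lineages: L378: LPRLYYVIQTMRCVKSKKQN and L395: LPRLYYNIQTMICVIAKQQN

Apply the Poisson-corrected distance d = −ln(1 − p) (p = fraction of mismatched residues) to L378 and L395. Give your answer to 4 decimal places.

Mismatches occur at site 7 (V↔N), site 12 (R↔I), site 15 (K↔I), site 16 (S↔A), site 18 (K↔Q).
p = 5/20 = 0.250000.
d = −ln(1 − 0.250000) = −ln(0.750000) = 0.2877.

0.2877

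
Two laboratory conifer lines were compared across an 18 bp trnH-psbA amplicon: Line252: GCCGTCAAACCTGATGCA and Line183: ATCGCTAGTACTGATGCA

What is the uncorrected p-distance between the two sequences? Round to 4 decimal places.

0.3889

The sequences differ at positions 1 (G/A), 2 (C/T), 5 (T/C), 6 (C/T), 8 (A/G), 9 (A/T), 10 (C/A).
There are 7 differences over 18 sites, so p = 7/18 = 0.3889.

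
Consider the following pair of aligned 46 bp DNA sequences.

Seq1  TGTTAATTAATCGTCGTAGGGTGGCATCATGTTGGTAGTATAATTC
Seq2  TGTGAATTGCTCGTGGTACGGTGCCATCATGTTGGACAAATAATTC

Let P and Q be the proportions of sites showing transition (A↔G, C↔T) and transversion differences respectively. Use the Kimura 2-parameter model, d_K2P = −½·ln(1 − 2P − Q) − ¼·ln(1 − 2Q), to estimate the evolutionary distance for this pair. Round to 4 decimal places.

0.2580

The sequences differ at positions 4 (T/G, transversion), 9 (A/G, transition), 10 (A/C, transversion), 15 (C/G, transversion), 19 (G/C, transversion), 24 (G/C, transversion), 36 (T/A, transversion), 37 (A/C, transversion), 38 (G/A, transition), 39 (T/A, transversion).
Of the 10 differences, 2 transitions and 8 transversions over 46 sites: P = 2/46 = 0.043478, Q = 8/46 = 0.173913.
d = −0.5·ln(0.739131) − 0.25·ln(0.652174) = −0.5·(-0.302280) − 0.25·(-0.427444) = 0.2580.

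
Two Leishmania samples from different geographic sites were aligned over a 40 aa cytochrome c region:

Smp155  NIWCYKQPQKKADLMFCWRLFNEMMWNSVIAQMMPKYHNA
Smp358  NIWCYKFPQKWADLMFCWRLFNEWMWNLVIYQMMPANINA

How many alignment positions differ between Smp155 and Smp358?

The sequences differ at positions 7 (Q/F), 11 (K/W), 24 (M/W), 28 (S/L), 31 (A/Y), 36 (K/A), 37 (Y/N), 38 (H/I).
That gives 8 mismatches out of 40 aligned sites, so the Hamming distance is 8.

8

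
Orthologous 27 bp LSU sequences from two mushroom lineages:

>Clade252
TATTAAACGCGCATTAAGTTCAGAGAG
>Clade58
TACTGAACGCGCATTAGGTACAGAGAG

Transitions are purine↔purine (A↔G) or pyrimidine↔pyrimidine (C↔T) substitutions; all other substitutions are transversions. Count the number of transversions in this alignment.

The sequences differ at positions 3 (T/C, transition), 5 (A/G, transition), 17 (A/G, transition), 20 (T/A, transversion).
Of the 4 differences, 3 transitions and 1 transversion, so the answer is 1.

1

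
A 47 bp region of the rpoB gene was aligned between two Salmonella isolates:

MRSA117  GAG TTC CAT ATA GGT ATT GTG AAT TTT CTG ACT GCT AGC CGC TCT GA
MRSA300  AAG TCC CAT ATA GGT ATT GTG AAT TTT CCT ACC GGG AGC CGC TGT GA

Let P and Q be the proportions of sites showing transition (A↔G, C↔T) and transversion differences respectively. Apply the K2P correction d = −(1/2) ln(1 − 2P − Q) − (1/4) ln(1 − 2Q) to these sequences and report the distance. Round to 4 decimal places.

The sequences differ at positions 1 (G/A, transition), 5 (T/C, transition), 29 (T/C, transition), 30 (G/T, transversion), 33 (T/C, transition), 35 (C/G, transversion), 36 (T/G, transversion), 44 (C/G, transversion).
Of the 8 differences, 4 transitions and 4 transversions over 47 sites: P = 4/47 = 0.085106, Q = 4/47 = 0.085106.
d = −0.5·ln(0.744682) − 0.25·ln(0.829788) = −0.5·(-0.294798) − 0.25·(-0.186585) = 0.1940.

0.1940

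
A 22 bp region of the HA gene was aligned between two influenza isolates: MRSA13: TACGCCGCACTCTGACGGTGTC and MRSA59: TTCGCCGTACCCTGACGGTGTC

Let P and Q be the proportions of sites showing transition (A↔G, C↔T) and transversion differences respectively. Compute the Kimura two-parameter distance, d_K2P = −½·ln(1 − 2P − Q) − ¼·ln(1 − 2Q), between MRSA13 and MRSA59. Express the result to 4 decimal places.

0.1527

Differing sites — 2:A/T (Tv); 8:C/T (Ti); 11:T/C (Ti).
Of the 3 differences, 2 transitions and 1 transversion over 22 sites: P = 2/22 = 0.090909, Q = 1/22 = 0.045455.
d = −0.5·ln(0.772727) − 0.25·ln(0.909090) = −0.5·(-0.257829) − 0.25·(-0.095311) = 0.1527.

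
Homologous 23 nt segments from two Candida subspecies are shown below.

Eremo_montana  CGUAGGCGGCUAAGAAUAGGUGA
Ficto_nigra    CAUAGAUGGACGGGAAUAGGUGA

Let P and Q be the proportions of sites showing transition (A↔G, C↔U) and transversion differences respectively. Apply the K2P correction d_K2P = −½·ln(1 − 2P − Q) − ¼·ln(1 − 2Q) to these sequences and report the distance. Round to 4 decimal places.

0.4392

Differing sites — 2:G/A (Ti); 6:G/A (Ti); 7:C/U (Ti); 10:C/A (Tv); 11:U/C (Ti); 12:A/G (Ti); 13:A/G (Ti).
Of the 7 differences, 6 transitions and 1 transversion over 23 sites: P = 6/23 = 0.260870, Q = 1/23 = 0.043478.
d = −0.5·ln(0.434782) − 0.25·ln(0.913044) = −0.5·(-0.832911) − 0.25·(-0.090971) = 0.4392.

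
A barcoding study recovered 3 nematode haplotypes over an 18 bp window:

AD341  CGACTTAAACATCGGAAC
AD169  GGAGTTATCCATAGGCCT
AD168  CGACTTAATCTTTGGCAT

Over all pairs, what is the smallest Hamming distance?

5

Pairwise Hamming distances:
  AD341 vs AD169: 8
  AD341 vs AD168: 5
  AD169 vs AD168: 7
The smallest is 5, between AD341 and AD168.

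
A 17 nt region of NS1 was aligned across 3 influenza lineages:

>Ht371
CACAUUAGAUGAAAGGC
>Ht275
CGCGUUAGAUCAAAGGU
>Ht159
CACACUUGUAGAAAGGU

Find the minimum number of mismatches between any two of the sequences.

Pairwise Hamming distances:
  Ht371 vs Ht275: 4
  Ht371 vs Ht159: 5
  Ht275 vs Ht159: 7
The smallest is 4, between Ht371 and Ht275.

4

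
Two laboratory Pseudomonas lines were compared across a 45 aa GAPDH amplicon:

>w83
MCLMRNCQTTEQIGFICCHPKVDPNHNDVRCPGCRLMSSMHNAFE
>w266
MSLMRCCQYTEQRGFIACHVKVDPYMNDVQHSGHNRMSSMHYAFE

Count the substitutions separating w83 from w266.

The sequences differ at positions 2 (C/S), 6 (N/C), 9 (T/Y), 13 (I/R), 17 (C/A), 20 (P/V), 25 (N/Y), 26 (H/M), 30 (R/Q), 31 (C/H), 32 (P/S), 34 (C/H), 35 (R/N), 36 (L/R), 42 (N/Y).
That gives 15 mismatches out of 45 aligned sites, so the Hamming distance is 15.

15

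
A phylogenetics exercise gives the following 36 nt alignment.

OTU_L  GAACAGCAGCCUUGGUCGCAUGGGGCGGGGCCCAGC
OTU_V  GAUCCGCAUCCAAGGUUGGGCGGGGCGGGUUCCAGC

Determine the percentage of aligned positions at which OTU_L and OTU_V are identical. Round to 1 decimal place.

Mismatches occur at site 3 (A→U), site 5 (A→C), site 9 (G→U), site 12 (U→A), site 13 (U→A), site 17 (C→U), site 19 (C→G), site 20 (A→G), site 21 (U→C), site 30 (G→U), site 31 (C→U).
25 of the 36 sites match, so the percent identity is 25/36 × 100 = 69.4%.

69.4%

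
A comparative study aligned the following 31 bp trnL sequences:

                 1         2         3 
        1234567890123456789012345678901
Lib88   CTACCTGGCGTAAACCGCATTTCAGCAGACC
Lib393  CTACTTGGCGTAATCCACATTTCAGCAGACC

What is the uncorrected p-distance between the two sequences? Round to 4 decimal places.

The sequences differ at positions 5 (C/T), 14 (A/T), 17 (G/A).
There are 3 differences over 31 sites, so p = 3/31 = 0.0968.

0.0968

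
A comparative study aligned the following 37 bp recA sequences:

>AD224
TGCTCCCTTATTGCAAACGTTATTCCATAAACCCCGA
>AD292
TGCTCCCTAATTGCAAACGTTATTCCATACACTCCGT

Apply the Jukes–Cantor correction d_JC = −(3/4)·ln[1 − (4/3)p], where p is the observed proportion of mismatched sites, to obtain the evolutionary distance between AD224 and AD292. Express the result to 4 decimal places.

0.1167

The sequences differ at positions 9 (T/A), 30 (A/C), 33 (C/T), 37 (A/T).
p = 4/37 = 0.108108.
d = −0.75 · ln(1 − (4/3)·0.108108) = −0.75 · ln(0.855856) = −0.75 · (-0.155653) = 0.1167.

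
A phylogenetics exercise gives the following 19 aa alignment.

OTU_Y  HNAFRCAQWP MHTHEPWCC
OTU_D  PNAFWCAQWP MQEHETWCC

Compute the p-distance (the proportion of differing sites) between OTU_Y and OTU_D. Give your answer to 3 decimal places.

0.263

Mismatches occur at site 1 (H↔P), site 5 (R↔W), site 12 (H↔Q), site 13 (T↔E), site 16 (P↔T).
There are 5 differences over 19 sites, so p = 5/19 = 0.263.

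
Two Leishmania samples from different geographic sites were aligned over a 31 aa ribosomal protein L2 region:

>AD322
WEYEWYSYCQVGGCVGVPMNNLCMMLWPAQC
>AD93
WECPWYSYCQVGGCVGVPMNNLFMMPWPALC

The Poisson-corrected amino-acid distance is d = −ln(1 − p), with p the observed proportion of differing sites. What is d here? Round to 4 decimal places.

0.1759

Differing sites — 3:Y/C; 4:E/P; 23:C/F; 26:L/P; 30:Q/L.
p = 5/31 = 0.161290.
d = −ln(1 − 0.161290) = −ln(0.838710) = 0.1759.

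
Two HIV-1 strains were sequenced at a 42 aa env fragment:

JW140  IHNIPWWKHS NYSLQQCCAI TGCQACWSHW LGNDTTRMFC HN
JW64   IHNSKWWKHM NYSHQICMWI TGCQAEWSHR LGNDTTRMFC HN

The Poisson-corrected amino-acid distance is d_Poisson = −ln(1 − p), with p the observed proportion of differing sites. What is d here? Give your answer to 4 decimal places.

0.2412

Mismatches occur at site 4 (I/S), site 5 (P/K), site 10 (S/M), site 14 (L/H), site 16 (Q/I), site 18 (C/M), site 19 (A/W), site 26 (C/E), site 30 (W/R).
p = 9/42 = 0.214286.
d = −ln(1 − 0.214286) = −ln(0.785714) = 0.2412.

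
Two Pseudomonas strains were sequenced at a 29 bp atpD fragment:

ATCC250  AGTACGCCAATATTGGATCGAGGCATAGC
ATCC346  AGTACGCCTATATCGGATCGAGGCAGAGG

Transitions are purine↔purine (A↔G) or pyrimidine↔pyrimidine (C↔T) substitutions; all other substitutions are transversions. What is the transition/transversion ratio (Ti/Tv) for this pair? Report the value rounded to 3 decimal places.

Differing sites — 9:A/T (Tv); 14:T/C (Ti); 26:T/G (Tv); 29:C/G (Tv).
Of the 4 differences, 1 transition and 3 transversions, so Ti/Tv = 1/3 = 0.333.

0.333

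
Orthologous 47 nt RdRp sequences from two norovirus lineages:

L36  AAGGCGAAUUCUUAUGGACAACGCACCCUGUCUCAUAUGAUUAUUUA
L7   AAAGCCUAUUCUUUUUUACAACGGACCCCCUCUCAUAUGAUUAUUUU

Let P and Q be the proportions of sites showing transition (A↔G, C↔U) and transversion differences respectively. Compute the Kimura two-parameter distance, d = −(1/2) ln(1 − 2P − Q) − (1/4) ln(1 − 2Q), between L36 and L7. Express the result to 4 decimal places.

Mismatches occur at site 3 (G/A, transition), site 6 (G/C, transversion), site 7 (A/U, transversion), site 14 (A/U, transversion), site 16 (G/U, transversion), site 17 (G/U, transversion), site 24 (C/G, transversion), site 29 (U/C, transition), site 30 (G/C, transversion), site 47 (A/U, transversion).
Of the 10 differences, 2 transitions and 8 transversions over 47 sites: P = 2/47 = 0.042553, Q = 8/47 = 0.170213.
d = −0.5·ln(0.744681) − 0.25·ln(0.659574) = −0.5·(-0.294799) − 0.25·(-0.416161) = 0.2514.

0.2514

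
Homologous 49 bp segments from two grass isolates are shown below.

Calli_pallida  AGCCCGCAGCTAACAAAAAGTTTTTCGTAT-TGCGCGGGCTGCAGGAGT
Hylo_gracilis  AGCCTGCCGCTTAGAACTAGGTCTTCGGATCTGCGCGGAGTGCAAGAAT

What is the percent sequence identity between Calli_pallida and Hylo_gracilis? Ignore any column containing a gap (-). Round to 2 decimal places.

Excluding the 1 gap column leaves 48 comparable sites.
Mismatches occur at site 5 (C↔T), site 8 (A↔C), site 12 (A↔T), site 14 (C↔G), site 17 (A↔C), site 18 (A↔T), site 21 (T↔G), site 23 (T↔C), site 28 (T↔G), site 39 (G↔A), site 40 (C↔G), site 45 (G↔A), site 48 (G↔A).
35 of the 48 comparable sites match, so the percent identity is 35/48 × 100 = 72.92%.

72.92%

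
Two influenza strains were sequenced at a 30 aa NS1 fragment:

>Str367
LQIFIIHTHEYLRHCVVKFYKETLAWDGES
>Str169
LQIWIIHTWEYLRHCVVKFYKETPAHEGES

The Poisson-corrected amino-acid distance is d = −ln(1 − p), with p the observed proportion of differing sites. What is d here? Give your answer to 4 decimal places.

0.1823

Mismatches occur at site 4 (F→W), site 9 (H→W), site 24 (L→P), site 26 (W→H), site 27 (D→E).
p = 5/30 = 0.166667.
d = −ln(1 − 0.166667) = −ln(0.833333) = 0.1823.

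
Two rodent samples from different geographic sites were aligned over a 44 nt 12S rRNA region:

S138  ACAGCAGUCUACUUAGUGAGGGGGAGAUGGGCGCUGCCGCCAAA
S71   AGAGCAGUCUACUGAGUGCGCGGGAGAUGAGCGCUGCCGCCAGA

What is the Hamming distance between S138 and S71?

Differing sites — 2:C/G; 14:U/G; 19:A/C; 21:G/C; 30:G/A; 43:A/G.
That gives 6 mismatches out of 44 aligned sites, so the Hamming distance is 6.

6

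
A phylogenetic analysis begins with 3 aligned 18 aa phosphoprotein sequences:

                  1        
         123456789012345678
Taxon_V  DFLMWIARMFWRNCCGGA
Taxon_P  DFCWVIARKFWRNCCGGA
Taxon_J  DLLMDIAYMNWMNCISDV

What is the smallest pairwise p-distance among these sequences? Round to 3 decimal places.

Pairwise Hamming distances:
  Taxon_V vs Taxon_P: 4
  Taxon_V vs Taxon_J: 9
  Taxon_P vs Taxon_J: 12
The smallest is 4 mismatches, between Taxon_V and Taxon_P; p = 4/18 = 0.222.

0.222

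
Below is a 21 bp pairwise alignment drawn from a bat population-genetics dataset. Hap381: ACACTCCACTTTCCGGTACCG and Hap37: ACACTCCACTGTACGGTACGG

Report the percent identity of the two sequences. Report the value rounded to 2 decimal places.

Mismatches occur at site 11 (T→G), site 13 (C→A), site 20 (C→G).
18 of the 21 sites match, so the percent identity is 18/21 × 100 = 85.71%.

85.71%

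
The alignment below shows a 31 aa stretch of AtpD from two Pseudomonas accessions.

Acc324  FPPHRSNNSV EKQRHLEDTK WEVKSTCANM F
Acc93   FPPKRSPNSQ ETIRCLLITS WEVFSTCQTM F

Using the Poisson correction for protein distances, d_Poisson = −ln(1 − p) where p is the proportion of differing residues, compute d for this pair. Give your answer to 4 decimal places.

0.4895

Mismatches occur at site 4 (H→K), site 7 (N→P), site 10 (V→Q), site 12 (K→T), site 13 (Q→I), site 15 (H→C), site 17 (E→L), site 18 (D→I), site 20 (K→S), site 24 (K→F), site 28 (A→Q), site 29 (N→T).
p = 12/31 = 0.387097.
d = −ln(1 − 0.387097) = −ln(0.612903) = 0.4895.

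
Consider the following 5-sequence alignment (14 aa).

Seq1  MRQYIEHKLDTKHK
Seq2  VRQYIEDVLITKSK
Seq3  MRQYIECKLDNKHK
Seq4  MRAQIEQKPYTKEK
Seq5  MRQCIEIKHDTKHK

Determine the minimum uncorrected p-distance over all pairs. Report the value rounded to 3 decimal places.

0.143

Pairwise Hamming distances:
  Seq1 vs Seq2: 5
  Seq1 vs Seq3: 2
  Seq1 vs Seq4: 6
  Seq1 vs Seq5: 3
  Seq2 vs Seq3: 6
  Seq2 vs Seq4: 8
  Seq2 vs Seq5: 7
  Seq3 vs Seq4: 7
  Seq3 vs Seq5: 4
  Seq4 vs Seq5: 6
The smallest is 2 mismatches, between Seq1 and Seq3; p = 2/14 = 0.143.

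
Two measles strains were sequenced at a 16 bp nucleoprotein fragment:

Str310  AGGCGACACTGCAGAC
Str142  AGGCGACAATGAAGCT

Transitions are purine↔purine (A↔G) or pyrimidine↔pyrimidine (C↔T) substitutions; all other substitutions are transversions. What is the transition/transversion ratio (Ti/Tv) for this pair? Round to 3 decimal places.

0.333

The sequences differ at positions 9 (C/A, transversion), 12 (C/A, transversion), 15 (A/C, transversion), 16 (C/T, transition).
Of the 4 differences, 1 transition and 3 transversions, so Ti/Tv = 1/3 = 0.333.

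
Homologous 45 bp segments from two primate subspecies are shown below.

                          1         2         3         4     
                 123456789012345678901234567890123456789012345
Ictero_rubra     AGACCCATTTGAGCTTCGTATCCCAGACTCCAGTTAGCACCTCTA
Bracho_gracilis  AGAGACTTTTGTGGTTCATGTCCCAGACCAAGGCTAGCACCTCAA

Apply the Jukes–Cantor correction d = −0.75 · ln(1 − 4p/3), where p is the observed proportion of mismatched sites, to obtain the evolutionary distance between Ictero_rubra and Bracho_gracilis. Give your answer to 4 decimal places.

The sequences differ at positions 4 (C/G), 5 (C/A), 7 (A/T), 12 (A/T), 14 (C/G), 18 (G/A), 20 (A/G), 29 (T/C), 30 (C/A), 31 (C/A), 32 (A/G), 34 (T/C), 44 (T/A).
p = 13/45 = 0.288889.
d = −0.75 · ln(1 − (4/3)·0.288889) = −0.75 · ln(0.614815) = −0.75 · (-0.486434) = 0.3648.

0.3648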